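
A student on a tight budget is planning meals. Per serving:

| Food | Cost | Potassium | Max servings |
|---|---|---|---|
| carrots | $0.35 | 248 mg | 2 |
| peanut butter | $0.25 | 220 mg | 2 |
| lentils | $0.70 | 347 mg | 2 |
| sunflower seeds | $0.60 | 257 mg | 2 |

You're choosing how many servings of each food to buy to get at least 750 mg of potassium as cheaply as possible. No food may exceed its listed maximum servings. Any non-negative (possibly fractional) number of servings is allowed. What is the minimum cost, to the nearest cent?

Cost per mg of potassium: peanut butter $0.0011, carrots $0.0014, lentils $0.0020, sunflower seeds $0.0023.
Take 2 servings of peanut butter: +440.0 mg potassium for $0.50 (total $0.50, still need 310.0 mg).
Take 1.25 servings of carrots: +310.0 mg potassium for $0.44 (total $0.94, still need 0.0 mg).
Greedy by cheapest-per-mg is optimal for a single linear constraint, so the minimum cost is $0.94.

$0.94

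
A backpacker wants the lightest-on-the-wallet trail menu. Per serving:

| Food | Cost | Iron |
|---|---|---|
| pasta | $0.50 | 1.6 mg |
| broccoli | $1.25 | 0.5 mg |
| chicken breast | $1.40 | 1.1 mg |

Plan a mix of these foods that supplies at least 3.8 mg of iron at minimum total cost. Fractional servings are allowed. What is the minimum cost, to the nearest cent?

Cost per mg of iron: pasta $0.3125, chicken breast $1.2727, broccoli $2.5000.
With no serving limits, use only pasta: 3.8 mg / 1.6 mg = 2.375 servings × $0.50 = $1.19.

$1.19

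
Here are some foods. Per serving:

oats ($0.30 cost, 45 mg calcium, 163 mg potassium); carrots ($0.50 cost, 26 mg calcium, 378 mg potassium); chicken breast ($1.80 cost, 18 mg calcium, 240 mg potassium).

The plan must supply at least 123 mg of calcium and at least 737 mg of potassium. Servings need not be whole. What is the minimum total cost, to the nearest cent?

The cheapest plan sits at a corner of the feasible region — with two constraints it uses at most two foods.
oats only: max(123/45, 737/163) = 4.521 servings → $1.36.
carrots only: max(123/26, 737/378) = 4.731 servings → $2.37.
chicken breast only: max(123/18, 737/240) = 6.833 servings → $12.30.
oats + carrots with both tight: 2.14 servings and 1.027 servings → $1.16.
oats + chicken breast with both tight: 2.066 servings and 1.667 servings → $3.62.
carrots + chicken breast with both targets exact would need a negative amount; discard.
So the least-cost plan costs $1.16.

$1.16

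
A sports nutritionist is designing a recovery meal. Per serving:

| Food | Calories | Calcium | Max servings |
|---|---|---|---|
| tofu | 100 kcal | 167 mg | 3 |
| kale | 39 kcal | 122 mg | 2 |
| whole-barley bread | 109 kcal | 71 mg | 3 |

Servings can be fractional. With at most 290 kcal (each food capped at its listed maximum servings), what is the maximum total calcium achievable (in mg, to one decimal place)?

Calcium per kcal: kale 3.128, tofu 1.67, whole-barley bread 0.6514.
Take 2 servings of kale: uses 78 kcal, +244.0 mg calcium (running total 244.0 mg).
Take 2.12 servings of tofu: uses 212 kcal, +354.0 mg calcium (running total 598.0 mg).
Greedy by best ratio exhausts the calories allowance optimally: 598.0 mg.

598.0 mg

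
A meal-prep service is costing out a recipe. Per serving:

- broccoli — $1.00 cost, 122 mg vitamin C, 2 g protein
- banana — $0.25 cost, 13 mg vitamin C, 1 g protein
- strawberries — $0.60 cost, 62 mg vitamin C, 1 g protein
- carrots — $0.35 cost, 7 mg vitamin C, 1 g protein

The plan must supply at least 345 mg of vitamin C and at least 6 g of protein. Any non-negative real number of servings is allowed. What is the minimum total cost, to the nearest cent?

The cheapest plan sits at a corner of the feasible region — with two constraints it uses at most two foods.
broccoli only: max(345/122, 6/2) = 3 servings → $3.00.
banana only: max(345/13, 6/1) = 26.54 servings → $6.63.
strawberries only: max(345/62, 6/1) = 6 servings → $3.60.
carrots only: max(345/7, 6/1) = 49.29 servings → $17.25.
broccoli + banana with both tight: 2.781 servings and 0.4375 servings → $2.89.
broccoli + strawberries: intersection lies outside the first quadrant.
broccoli + carrots with both tight: 2.806 servings and 0.3889 servings → $2.94.
banana + strawberries with both tight: 0.551 servings and 5.449 servings → $3.41.
banana + carrots: intersection lies outside the first quadrant.
strawberries + carrots with both tight: 5.509 servings and 0.4909 servings → $3.48.
Cheapest feasible corner: $2.89.

$2.89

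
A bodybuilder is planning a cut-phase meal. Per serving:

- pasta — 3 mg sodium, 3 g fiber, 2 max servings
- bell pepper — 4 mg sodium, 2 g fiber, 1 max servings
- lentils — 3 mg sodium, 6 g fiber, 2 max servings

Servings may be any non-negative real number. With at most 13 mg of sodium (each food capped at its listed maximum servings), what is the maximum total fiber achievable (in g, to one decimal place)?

18.5 g

Fiber per mg sodium: lentils 2, pasta 1, bell pepper 0.5.
Take 2 servings of lentils: uses 6 mg sodium, +12.0 g fiber (running total 12.0 g).
Take 2 servings of pasta: uses 6 mg sodium, +6.0 g fiber (running total 18.0 g).
Take 0.25 servings of bell pepper: uses 1 mg sodium, +0.5 g fiber (running total 18.5 g).
Filling greedily by fiber-per-mg sodium is optimal for one linear limit, giving 18.5 g.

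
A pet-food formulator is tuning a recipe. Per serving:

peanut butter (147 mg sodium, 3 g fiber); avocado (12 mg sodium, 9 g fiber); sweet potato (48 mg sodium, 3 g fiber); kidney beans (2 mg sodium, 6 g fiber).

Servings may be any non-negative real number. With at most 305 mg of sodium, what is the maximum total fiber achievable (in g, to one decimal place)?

Fiber per mg sodium: kidney beans 3, avocado 0.75, sweet potato 0.0625, peanut butter 0.02041.
With no serving limits, spend the whole sodium allowance on kidney beans: 305 mg / 2 mg × 6 g = 915.0 g.

915.0 g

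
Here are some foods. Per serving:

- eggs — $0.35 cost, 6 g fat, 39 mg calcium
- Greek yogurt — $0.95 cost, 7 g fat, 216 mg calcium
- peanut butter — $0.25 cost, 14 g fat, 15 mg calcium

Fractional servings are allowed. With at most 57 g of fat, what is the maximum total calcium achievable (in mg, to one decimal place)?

1758.9 mg

Calcium per g fat: Greek yogurt 30.86, eggs 6.5, peanut butter 1.071.
With no serving limits, spend the whole fat allowance on Greek yogurt: 57 g / 7 g × 216 mg = 1758.9 mg.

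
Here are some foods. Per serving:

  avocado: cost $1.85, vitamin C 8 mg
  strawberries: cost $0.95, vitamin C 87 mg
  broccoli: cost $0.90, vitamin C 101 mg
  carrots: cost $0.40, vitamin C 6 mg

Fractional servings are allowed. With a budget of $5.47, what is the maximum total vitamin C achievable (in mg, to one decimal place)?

Vitamin C per dollar: broccoli 112.2, strawberries 91.58, carrots 15, avocado 4.324.
With no serving limits, spend the whole cost allowance on broccoli: $5.47 / $0.90 × 101 mg = 613.9 mg.

613.9 mg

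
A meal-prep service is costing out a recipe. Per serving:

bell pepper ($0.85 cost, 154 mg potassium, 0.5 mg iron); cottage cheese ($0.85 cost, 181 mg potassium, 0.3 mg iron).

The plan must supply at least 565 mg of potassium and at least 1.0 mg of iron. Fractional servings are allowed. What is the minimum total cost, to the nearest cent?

For a min-cost LP with two ≥-constraints, a basic feasible solution has at most two positive variables.
bell pepper only: max(565/154, 1.0/0.5) = 3.669 servings → $3.12.
cottage cheese only: max(565/181, 1.0/0.3) = 3.333 servings → $2.83.
bell pepper + cottage cheese with both tight: 0.2596 servings and 2.901 servings → $2.69.
Cheapest feasible corner: $2.69.

$2.69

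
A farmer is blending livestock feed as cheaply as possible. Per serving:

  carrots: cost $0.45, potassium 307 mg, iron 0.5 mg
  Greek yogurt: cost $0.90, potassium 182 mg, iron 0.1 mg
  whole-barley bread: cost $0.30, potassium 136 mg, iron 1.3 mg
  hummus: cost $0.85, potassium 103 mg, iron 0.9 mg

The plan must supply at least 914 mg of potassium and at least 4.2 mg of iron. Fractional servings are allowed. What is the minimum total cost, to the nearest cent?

At the optimum either one food covers both requirements or two foods hit both targets exactly; no other combination can be cheaper.
carrots only: max(914/307, 4.2/0.5) = 8.4 servings → $3.78.
Greek yogurt only: max(914/182, 4.2/0.1) = 42 servings → $37.80.
whole-barley bread only: max(914/136, 4.2/1.3) = 6.721 servings → $2.02.
hummus only: max(914/103, 4.2/0.9) = 8.874 servings → $7.54.
carrots + Greek yogurt with both targets exact would need a negative amount; discard.
carrots + whole-barley bread with both tight: 1.863 servings and 2.514 servings → $1.59.
carrots + hummus with both tight: 1.735 servings and 3.703 servings → $3.93.
Greek yogurt + whole-barley bread with both tight: 2.767 servings and 3.018 servings → $3.40.
Greek yogurt + hummus with both tight: 2.541 servings and 4.384 servings → $6.01.
whole-barley bread + hummus: intersection lies outside the first quadrant.
Cheapest feasible corner: $1.59.

$1.59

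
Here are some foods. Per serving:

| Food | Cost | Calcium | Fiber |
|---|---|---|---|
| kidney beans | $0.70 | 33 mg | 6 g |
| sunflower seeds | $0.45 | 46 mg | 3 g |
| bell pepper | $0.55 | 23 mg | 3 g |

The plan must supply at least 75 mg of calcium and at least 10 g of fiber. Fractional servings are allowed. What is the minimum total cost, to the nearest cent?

$1.23

Check every corner: each single food scaled to meet both minima, and each pair solved so both constraints bind.
kidney beans only: max(75/33, 10/6) = 2.273 servings → $1.59.
sunflower seeds only: max(75/46, 10/3) = 3.333 servings → $1.50.
bell pepper only: max(75/23, 10/3) = 3.333 servings → $1.83.
kidney beans + sunflower seeds with both tight: 1.328 servings and 0.678 servings → $1.23.
kidney beans + bell pepper with both tight: 0.1282 servings and 3.077 servings → $1.78.
sunflower seeds + bell pepper: intersection lies outside the first quadrant.
So the least-cost plan costs $1.23.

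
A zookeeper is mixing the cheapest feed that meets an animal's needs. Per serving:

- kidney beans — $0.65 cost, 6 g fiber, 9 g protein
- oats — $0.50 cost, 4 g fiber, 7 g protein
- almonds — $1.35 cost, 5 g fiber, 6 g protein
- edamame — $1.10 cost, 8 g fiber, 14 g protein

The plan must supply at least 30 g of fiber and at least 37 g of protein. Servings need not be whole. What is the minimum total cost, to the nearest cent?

$3.25

Check every corner: each single food scaled to meet both minima, and each pair solved so both constraints bind.
kidney beans only: max(30/6, 37/9) = 5 servings → $3.25.
oats only: max(30/4, 37/7) = 7.5 servings → $3.75.
almonds only: max(30/5, 37/6) = 6.167 servings → $8.32.
edamame only: max(30/8, 37/14) = 3.75 servings → $4.12.
kidney beans + oats: intersection lies outside the first quadrant.
kidney beans + almonds with both tight: 0.5556 servings and 5.333 servings → $7.56.
kidney beans + edamame with both targets exact would need a negative amount; discard.
oats + almonds with both tight: 0.4545 servings and 5.636 servings → $7.84.
oats + edamame (both tight): parallel constraints — no distinct corner.
almonds + edamame with both tight: 5.636 servings and 0.2273 servings → $7.86.
The minimum over all feasible corners is $3.25.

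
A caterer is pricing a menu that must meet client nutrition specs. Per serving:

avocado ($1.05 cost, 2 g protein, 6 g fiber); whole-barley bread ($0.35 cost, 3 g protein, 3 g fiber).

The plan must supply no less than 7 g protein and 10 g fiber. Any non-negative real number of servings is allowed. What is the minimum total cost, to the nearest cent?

$1.17

Compare the cost at each extreme point of the feasible region.
avocado only: max(7/2, 10/6) = 3.5 servings → $3.67.
whole-barley bread only: max(7/3, 10/3) = 3.333 servings → $1.17.
avocado + whole-barley bread with both tight: 0.75 servings and 1.833 servings → $1.43.
Cheapest feasible corner: $1.17.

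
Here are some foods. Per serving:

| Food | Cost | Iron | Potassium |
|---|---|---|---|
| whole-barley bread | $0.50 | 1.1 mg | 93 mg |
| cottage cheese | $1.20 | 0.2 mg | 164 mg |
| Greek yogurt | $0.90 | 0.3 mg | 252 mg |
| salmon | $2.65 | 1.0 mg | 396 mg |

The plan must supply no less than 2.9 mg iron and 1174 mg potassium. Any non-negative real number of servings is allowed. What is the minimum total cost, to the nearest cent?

This is a tiny linear program; its minimum lies at a vertex of the feasible set. List the vertices and price them.
whole-barley bread only: max(2.9/1.1, 1174/93) = 12.62 servings → $6.31.
cottage cheese only: max(2.9/0.2, 1174/164) = 14.5 servings → $17.40.
Greek yogurt only: max(2.9/0.3, 1174/252) = 9.667 servings → $8.70.
salmon only: max(2.9/1.0, 1174/396) = 2.965 servings → $7.86.
whole-barley bread + cottage cheese with both tight: 1.488 servings and 6.315 servings → $8.32.
whole-barley bread + Greek yogurt with both tight: 1.519 servings and 4.098 servings → $4.45.
whole-barley bread + salmon with both targets exact would need a negative amount; discard.
cottage cheese + Greek yogurt: intersection lies outside the first quadrant.
cottage cheese + salmon with both tight: 0.3019 servings and 2.84 servings → $7.89.
Greek yogurt + salmon with both tight: 0.1922 servings and 2.842 servings → $7.71.
So the least-cost plan costs $4.45.

$4.45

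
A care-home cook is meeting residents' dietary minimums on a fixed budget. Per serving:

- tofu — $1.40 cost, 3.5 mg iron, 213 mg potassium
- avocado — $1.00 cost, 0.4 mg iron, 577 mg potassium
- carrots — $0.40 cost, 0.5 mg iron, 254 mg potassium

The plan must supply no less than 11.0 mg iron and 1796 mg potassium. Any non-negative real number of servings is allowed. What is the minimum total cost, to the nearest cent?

$5.41

An LP optimum is at a vertex; with two nutrient constraints at most two foods are used. Check each candidate.
tofu only: max(11.0/3.5, 1796/213) = 8.432 servings → $11.80.
avocado only: max(11.0/0.4, 1796/577) = 27.5 servings → $27.50.
carrots only: max(11.0/0.5, 1796/254) = 22 servings → $8.80.
tofu + avocado with both tight: 2.91 servings and 2.038 servings → $6.11.
tofu + carrots with both tight: 2.423 servings and 5.039 servings → $5.41.
avocado + carrots: the both-tight solution has a negative serving — not a feasible corner.
Cheapest feasible corner: $5.41.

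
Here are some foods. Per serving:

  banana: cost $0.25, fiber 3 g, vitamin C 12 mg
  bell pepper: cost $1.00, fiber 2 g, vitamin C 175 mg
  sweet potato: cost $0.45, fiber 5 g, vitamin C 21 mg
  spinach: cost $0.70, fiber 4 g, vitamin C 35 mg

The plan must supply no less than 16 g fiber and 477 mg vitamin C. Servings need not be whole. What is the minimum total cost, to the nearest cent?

$3.39

A basic optimal solution has at most two foods positive. Try each food alone and each pair with both targets met exactly.
banana only: max(16/3, 477/12) = 39.75 servings → $9.94.
bell pepper only: max(16/2, 477/175) = 8 servings → $8.00.
sweet potato only: max(16/5, 477/21) = 22.71 servings → $10.22.
spinach only: max(16/4, 477/35) = 13.63 servings → $9.54.
banana + bell pepper with both tight: 3.685 servings and 2.473 servings → $3.39.
banana + sweet potato: intersection lies outside the first quadrant.
banana + spinach with both targets exact would need a negative amount; discard.
bell pepper + sweet potato with both tight: 2.46 servings and 2.216 servings → $3.46.
bell pepper + spinach with both tight: 2.14 servings and 2.93 servings → $4.19.
sweet potato + spinach: intersection lies outside the first quadrant.
So the least-cost plan costs $3.39.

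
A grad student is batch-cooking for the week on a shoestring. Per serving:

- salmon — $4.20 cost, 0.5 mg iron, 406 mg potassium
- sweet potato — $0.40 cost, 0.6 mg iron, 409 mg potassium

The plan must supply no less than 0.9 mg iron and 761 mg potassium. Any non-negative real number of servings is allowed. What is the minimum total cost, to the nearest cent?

A basic optimal solution has at most two foods positive. Try each food alone and each pair with both targets met exactly.
salmon only: max(0.9/0.5, 761/406) = 1.874 servings → $7.87.
sweet potato only: max(0.9/0.6, 761/409) = 1.861 servings → $0.74.
salmon + sweet potato: the both-tight solution has a negative serving — not a feasible corner.
The minimum over all feasible corners is $0.74.

$0.74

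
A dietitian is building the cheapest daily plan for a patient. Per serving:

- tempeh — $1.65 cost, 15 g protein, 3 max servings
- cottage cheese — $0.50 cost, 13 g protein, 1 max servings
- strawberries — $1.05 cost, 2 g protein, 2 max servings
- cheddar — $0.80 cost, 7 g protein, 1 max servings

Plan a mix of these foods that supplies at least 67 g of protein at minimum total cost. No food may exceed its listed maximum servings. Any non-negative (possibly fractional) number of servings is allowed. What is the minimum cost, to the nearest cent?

$7.30

Cost per g of protein: cottage cheese $0.0385, tempeh $0.1100, cheddar $0.1143, strawberries $0.5250.
Take 1 serving of cottage cheese: +13.0 g protein for $0.50 (total $0.50, still need 54.0 g).
Take 3 servings of tempeh: +45.0 g protein for $4.95 (total $5.45, still need 9.0 g).
Take 1 serving of cheddar: +7.0 g protein for $0.80 (total $6.25, still need 2.0 g).
Take 1 serving of strawberries: +2.0 g protein for $1.05 (total $7.30, still need 0.0 g).
Filling from the cheapest source first is optimal under one linear minimum: $7.30.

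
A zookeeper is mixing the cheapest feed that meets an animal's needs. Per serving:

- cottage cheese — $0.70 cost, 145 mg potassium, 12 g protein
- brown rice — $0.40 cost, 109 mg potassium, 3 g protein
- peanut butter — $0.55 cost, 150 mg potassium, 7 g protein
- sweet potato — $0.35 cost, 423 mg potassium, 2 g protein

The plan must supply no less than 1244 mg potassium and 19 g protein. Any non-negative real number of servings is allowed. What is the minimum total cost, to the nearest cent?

$1.70

Two binding constraints pin down two serving amounts, so the optimal mix uses at most two foods. The candidates are each food alone (scaled to the tighter of potassium/protein) and each pair with both constraints tight.
cottage cheese only: max(1244/145, 19/12) = 8.579 servings → $6.01.
brown rice only: max(1244/109, 19/3) = 11.41 servings → $4.57.
peanut butter only: max(1244/150, 19/7) = 8.293 servings → $4.56.
sweet potato only: max(1244/423, 19/2) = 9.5 servings → $3.33.
cottage cheese + brown rice: intersection lies outside the first quadrant.
cottage cheese + peanut butter: the both-tight solution has a negative serving — not a feasible corner.
cottage cheese + sweet potato with both tight: 1.159 servings and 2.543 servings → $1.70.
brown rice + peanut butter: the both-tight solution has a negative serving — not a feasible corner.
brown rice + sweet potato with both tight: 5.28 servings and 1.58 servings → $2.67.
peanut butter + sweet potato with both tight: 2.085 servings and 2.201 servings → $1.92.
So the least-cost plan costs $1.70.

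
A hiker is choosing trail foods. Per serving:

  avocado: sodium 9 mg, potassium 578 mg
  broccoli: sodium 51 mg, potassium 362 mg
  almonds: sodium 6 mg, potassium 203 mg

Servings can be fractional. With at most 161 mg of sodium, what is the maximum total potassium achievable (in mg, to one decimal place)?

10339.8 mg

Potassium per mg sodium: avocado 64.22, almonds 33.83, broccoli 7.098.
With no serving limits, spend the whole sodium allowance on avocado: 161 mg / 9 mg × 578 mg = 10339.8 mg.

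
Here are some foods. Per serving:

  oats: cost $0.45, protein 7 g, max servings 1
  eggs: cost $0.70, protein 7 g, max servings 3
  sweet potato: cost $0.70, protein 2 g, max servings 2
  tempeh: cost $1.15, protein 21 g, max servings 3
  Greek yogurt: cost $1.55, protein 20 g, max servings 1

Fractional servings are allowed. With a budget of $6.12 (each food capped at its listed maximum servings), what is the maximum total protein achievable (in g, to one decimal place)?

Protein per dollar: tempeh 18.26, oats 15.56, Greek yogurt 12.9, eggs 10, sweet potato 2.857.
Take 3 servings of tempeh: spends $3.45, +63.0 g protein (running total 63.0 g).
Take 1 serving of oats: spends $0.45, +7.0 g protein (running total 70.0 g).
Take 1 serving of Greek yogurt: spends $1.55, +20.0 g protein (running total 90.0 g).
Take 0.9571 servings of eggs: spends $0.67, +6.7 g protein (running total 96.7 g).
Greedy by best ratio exhausts the cost allowance optimally: 96.7 g.

96.7 g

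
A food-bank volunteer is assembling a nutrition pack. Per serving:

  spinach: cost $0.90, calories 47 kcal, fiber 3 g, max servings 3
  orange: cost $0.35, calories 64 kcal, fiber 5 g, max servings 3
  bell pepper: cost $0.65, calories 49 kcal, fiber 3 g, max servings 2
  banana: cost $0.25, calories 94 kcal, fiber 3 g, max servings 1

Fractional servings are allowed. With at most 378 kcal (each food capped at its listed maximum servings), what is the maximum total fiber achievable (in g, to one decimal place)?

26.8 g

Fiber per kcal: orange 0.07812, spinach 0.06383, bell pepper 0.06122, banana 0.03191.
Take 3 servings of orange: uses 192 kcal, +15.0 g fiber (running total 15.0 g).
Take 3 servings of spinach: uses 141 kcal, +9.0 g fiber (running total 24.0 g).
Take 0.9184 servings of bell pepper: uses 45 kcal, +2.8 g fiber (running total 26.8 g).
Filling greedily by fiber-per-kcal is optimal for one linear limit, giving 26.8 g.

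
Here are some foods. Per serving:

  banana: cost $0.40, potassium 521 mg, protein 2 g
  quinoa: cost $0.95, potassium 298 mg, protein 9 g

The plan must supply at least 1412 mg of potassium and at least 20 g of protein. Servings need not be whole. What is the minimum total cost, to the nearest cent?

The cheapest plan sits at a corner of the feasible region — with two constraints it uses at most two foods.
banana only: max(1412/521, 20/2) = 10 servings → $4.00.
quinoa only: max(1412/298, 20/9) = 4.738 servings → $4.50.
banana + quinoa with both tight: 1.649 servings and 1.856 servings → $2.42.
So the least-cost plan costs $2.42.

$2.42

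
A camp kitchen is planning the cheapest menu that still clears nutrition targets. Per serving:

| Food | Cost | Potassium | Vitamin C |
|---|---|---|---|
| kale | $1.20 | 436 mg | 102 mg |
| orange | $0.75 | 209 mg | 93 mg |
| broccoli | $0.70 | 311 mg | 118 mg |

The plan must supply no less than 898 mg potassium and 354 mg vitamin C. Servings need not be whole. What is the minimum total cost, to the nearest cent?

$2.10

Two binding constraints pin down two serving amounts, so the optimal mix uses at most two foods. The candidates are each food alone (scaled to the tighter of potassium/vitamin C) and each pair with both constraints tight.
kale only: max(898/436, 354/102) = 3.471 servings → $4.16.
orange only: max(898/209, 354/93) = 4.297 servings → $3.22.
broccoli only: max(898/311, 354/118) = 3 servings → $2.10.
kale + orange with both tight: 0.4955 servings and 3.263 servings → $3.04.
kale + broccoli with both targets exact would need a negative amount; discard.
orange + broccoli with both tight: 0.9693 servings and 2.236 servings → $2.29.
Cheapest feasible corner: $2.10.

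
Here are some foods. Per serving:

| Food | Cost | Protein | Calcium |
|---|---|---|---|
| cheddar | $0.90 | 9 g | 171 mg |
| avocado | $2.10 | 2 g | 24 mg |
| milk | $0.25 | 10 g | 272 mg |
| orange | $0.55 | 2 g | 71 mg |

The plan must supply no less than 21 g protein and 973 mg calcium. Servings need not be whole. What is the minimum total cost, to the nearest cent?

A basic optimal solution has at most two foods positive. Try each food alone and each pair with both targets met exactly.
cheddar only: max(21/9, 973/171) = 5.69 servings → $5.12.
avocado only: max(21/2, 973/24) = 40.54 servings → $85.14.
milk only: max(21/10, 973/272) = 3.577 servings → $0.89.
orange only: max(21/2, 973/71) = 13.7 servings → $7.54.
cheddar + avocado: intersection lies outside the first quadrant.
cheddar + milk with both targets exact would need a negative amount; discard.
cheddar + orange with both targets exact would need a negative amount; discard.
avocado + milk: the both-tight solution has a negative serving — not a feasible corner.
avocado + orange with both targets exact would need a negative amount; discard.
milk + orange with both targets exact would need a negative amount; discard.
Cheapest feasible corner: $0.89.

$0.89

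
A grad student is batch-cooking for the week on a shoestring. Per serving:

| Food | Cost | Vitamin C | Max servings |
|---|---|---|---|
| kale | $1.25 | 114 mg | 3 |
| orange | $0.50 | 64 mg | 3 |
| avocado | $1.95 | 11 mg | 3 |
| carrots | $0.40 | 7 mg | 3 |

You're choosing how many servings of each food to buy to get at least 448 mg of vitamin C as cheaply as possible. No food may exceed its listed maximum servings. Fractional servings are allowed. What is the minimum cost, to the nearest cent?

Cost per mg of vitamin C: orange $0.0078, kale $0.0110, carrots $0.0571, avocado $0.1773.
Take 3 servings of orange: +192.0 mg vitamin C for $1.50 (total $1.50, still need 256.0 mg).
Take 2.246 servings of kale: +256.0 mg vitamin C for $2.81 (total $4.31, still need 0.0 mg).
Filling from the cheapest source first is optimal under one linear minimum: $4.31.

$4.31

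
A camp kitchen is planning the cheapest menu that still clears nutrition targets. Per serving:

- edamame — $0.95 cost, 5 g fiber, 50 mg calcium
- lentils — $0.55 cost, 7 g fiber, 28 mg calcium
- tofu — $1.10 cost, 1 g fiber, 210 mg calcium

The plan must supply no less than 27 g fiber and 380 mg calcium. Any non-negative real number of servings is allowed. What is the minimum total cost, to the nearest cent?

A basic optimal solution has at most two foods positive. Try each food alone and each pair with both targets met exactly.
edamame only: max(27/5, 380/50) = 7.6 servings → $7.22.
lentils only: max(27/7, 380/28) = 13.57 servings → $7.46.
tofu only: max(27/1, 380/210) = 27 servings → $29.70.
edamame + lentils with both targets exact would need a negative amount; discard.
edamame + tofu with both tight: 5.29 servings and 0.55 servings → $5.63.
lentils + tofu with both tight: 3.669 servings and 1.32 servings → $3.47.
The minimum over all feasible corners is $3.47.

$3.47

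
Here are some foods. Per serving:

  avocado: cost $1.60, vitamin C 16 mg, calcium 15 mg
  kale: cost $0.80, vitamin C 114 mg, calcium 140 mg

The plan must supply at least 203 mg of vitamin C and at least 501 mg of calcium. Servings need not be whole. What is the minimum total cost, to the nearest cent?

The cheapest plan sits at a corner of the feasible region — with two constraints it uses at most two foods.
avocado only: max(203/16, 501/15) = 33.4 servings → $53.44.
kale only: max(203/114, 501/140) = 3.579 servings → $2.86.
avocado + kale with both targets exact would need a negative amount; discard.
Cheapest feasible corner: $2.86.

$2.86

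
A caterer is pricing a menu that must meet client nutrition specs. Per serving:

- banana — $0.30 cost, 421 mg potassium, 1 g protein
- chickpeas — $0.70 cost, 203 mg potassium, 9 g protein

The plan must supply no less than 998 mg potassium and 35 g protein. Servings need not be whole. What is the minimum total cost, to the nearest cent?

banana only: max(998/421, 35/1) = 35 servings → $10.50.
chickpeas only: max(998/203, 35/9) = 4.916 servings → $3.44.
banana + chickpeas with both tight: 0.5234 servings and 3.831 servings → $2.84.
Cheapest feasible corner: $2.84.

$2.84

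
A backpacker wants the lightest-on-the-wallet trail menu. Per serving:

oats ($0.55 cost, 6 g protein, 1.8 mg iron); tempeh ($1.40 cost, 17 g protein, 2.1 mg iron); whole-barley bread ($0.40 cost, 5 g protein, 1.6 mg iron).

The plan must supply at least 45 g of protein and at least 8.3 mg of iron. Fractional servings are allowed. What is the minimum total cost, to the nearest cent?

At the optimum either one food covers both requirements or two foods hit both targets exactly; no other combination can be cheaper.
oats only: max(45/6, 8.3/1.8) = 7.5 servings → $4.12.
tempeh only: max(45/17, 8.3/2.1) = 3.952 servings → $5.53.
whole-barley bread only: max(45/5, 8.3/1.6) = 9 servings → $3.60.
oats + tempeh with both tight: 2.589 servings and 1.733 servings → $3.85.
oats + whole-barley bread: intersection lies outside the first quadrant.
tempeh + whole-barley bread with both tight: 1.826 servings and 2.79 servings → $3.67.
Cheapest feasible corner: $3.60.

$3.60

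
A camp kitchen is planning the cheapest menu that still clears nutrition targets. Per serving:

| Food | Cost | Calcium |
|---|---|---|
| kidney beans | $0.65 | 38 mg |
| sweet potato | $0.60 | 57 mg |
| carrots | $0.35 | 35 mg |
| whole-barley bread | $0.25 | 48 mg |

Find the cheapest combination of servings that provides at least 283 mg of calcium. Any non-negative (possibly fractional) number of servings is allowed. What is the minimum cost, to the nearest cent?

Cost per mg of calcium: whole-barley bread $0.0052, carrots $0.0100, sweet potato $0.0105, kidney beans $0.0171.
With no serving limits, use only whole-barley bread: 283 mg / 48 mg = 5.896 servings × $0.25 = $1.47.

$1.47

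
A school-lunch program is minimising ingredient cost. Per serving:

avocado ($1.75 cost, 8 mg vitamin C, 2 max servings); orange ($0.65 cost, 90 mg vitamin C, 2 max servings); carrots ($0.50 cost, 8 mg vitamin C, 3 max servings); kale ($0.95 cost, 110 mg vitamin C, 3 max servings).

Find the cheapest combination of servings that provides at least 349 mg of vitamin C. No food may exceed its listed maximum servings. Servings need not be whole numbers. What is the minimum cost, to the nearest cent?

$2.76

Cost per mg of vitamin C: orange $0.0072, kale $0.0086, carrots $0.0625, avocado $0.2188.
Take 2 servings of orange: +180.0 mg vitamin C for $1.30 (total $1.30, still need 169.0 mg).
Take 1.536 servings of kale: +169.0 mg vitamin C for $1.46 (total $2.76, still need 0.0 mg).
Greedy by cheapest-per-mg is optimal for a single linear constraint, so the minimum cost is $2.76.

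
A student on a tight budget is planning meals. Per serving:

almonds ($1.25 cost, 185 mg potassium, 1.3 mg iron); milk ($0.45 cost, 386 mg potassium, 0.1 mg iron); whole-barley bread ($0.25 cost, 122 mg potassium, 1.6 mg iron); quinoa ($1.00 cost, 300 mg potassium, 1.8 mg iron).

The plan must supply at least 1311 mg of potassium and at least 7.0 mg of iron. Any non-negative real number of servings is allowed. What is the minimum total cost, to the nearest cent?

A basic optimal solution has at most two foods positive. Try each food alone and each pair with both targets met exactly.
almonds only: max(1311/185, 7.0/1.3) = 7.086 servings → $8.86.
milk only: max(1311/386, 7.0/0.1) = 70 servings → $31.50.
whole-barley bread only: max(1311/122, 7.0/1.6) = 10.75 servings → $2.69.
quinoa only: max(1311/300, 7.0/1.8) = 4.37 servings → $4.37.
almonds + milk with both tight: 5.319 servings and 0.8469 servings → $7.03.
almonds + whole-barley bread with both targets exact would need a negative amount; discard.
almonds + quinoa: the both-tight solution has a negative serving — not a feasible corner.
milk + whole-barley bread with both tight: 2.054 servings and 4.247 servings → $1.99.
milk + quinoa with both tight: 0.3908 servings and 3.867 servings → $4.04.
whole-barley bread + quinoa: intersection lies outside the first quadrant.
Cheapest feasible corner: $1.99.

$1.99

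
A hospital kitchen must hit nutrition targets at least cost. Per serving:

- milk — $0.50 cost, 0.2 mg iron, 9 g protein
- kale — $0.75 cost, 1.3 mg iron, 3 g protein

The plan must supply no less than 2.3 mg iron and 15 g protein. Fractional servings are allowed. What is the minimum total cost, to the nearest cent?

$1.76

Minimising a linear cost over {iron ≥ 2.3, protein ≥ 15, servings ≥ 0} — the optimum is at a vertex, using one or two foods.
milk only: max(2.3/0.2, 15/9) = 11.5 servings → $5.75.
kale only: max(2.3/1.3, 15/3) = 5 servings → $3.75.
milk + kale with both tight: 1.135 servings and 1.595 servings → $1.76.
Cheapest feasible corner: $1.76.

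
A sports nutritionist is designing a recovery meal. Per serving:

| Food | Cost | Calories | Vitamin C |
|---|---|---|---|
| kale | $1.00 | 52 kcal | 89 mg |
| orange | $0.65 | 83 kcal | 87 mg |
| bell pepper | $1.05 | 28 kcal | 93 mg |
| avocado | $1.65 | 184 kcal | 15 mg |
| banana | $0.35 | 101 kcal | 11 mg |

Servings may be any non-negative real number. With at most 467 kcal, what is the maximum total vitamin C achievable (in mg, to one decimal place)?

Vitamin C per kcal: bell pepper 3.321, kale 1.712, orange 1.048, banana 0.1089, avocado 0.08152.
With no serving limits, spend the whole calories allowance on bell pepper: 467 kcal / 28 kcal × 93 mg = 1551.1 mg.

1551.1 mg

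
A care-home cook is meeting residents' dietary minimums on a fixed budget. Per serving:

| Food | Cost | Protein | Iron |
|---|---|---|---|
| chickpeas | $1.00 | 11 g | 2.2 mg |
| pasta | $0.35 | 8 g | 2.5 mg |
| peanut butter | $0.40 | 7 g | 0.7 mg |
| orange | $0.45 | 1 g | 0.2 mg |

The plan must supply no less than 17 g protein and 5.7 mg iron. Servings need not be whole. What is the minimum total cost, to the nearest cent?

Minimising a linear cost over {protein ≥ 17, iron ≥ 5.7, servings ≥ 0} — the optimum is at a vertex, using one or two foods.
chickpeas only: max(17/11, 5.7/2.2) = 2.591 servings → $2.59.
pasta only: max(17/8, 5.7/2.5) = 2.28 servings → $0.80.
peanut butter only: max(17/7, 5.7/0.7) = 8.143 servings → $3.26.
orange only: max(17/1, 5.7/0.2) = 28.5 servings → $12.82.
chickpeas + pasta: intersection lies outside the first quadrant.
chickpeas + peanut butter with both targets exact would need a negative amount; discard.
chickpeas + orange (both tight): parallel constraints — no distinct corner.
pasta + peanut butter: the both-tight solution has a negative serving — not a feasible corner.
pasta + orange with both targets exact would need a negative amount; discard.
peanut butter + orange: intersection lies outside the first quadrant.
The minimum over all feasible corners is $0.80.

$0.80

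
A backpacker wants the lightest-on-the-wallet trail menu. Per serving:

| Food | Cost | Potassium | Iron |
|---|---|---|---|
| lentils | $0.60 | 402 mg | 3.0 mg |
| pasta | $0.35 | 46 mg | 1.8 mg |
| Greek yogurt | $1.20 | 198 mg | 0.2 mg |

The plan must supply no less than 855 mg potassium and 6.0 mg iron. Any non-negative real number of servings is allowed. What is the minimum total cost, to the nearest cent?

Check every corner: each single food scaled to meet both minima, and each pair solved so both constraints bind.
lentils only: max(855/402, 6.0/3.0) = 2.127 servings → $1.28.
pasta only: max(855/46, 6.0/1.8) = 18.59 servings → $6.51.
Greek yogurt only: max(855/198, 6.0/0.2) = 30 servings → $36.00.
lentils + pasta with both targets exact would need a negative amount; discard.
lentils + Greek yogurt with both tight: 1.98 servings and 0.2979 servings → $1.55.
pasta + Greek yogurt with both tight: 2.929 servings and 3.638 servings → $5.39.
So the least-cost plan costs $1.28.

$1.28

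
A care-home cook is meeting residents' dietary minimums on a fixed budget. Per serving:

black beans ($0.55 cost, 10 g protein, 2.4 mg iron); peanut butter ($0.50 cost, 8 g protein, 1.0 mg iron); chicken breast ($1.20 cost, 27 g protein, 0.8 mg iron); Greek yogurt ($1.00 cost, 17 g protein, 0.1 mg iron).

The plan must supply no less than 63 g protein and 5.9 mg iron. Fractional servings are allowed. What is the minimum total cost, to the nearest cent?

black beans only: max(63/10, 5.9/2.4) = 6.3 servings → $3.46.
peanut butter only: max(63/8, 5.9/1.0) = 7.875 servings → $3.94.
chicken breast only: max(63/27, 5.9/0.8) = 7.375 servings → $8.85.
Greek yogurt only: max(63/17, 5.9/0.1) = 59 servings → $59.00.
black beans + peanut butter: intersection lies outside the first quadrant.
black beans + chicken breast with both tight: 1.917 servings and 1.623 servings → $3.00.
black beans + Greek yogurt with both tight: 2.362 servings and 2.317 servings → $3.62.
peanut butter + chicken breast with both tight: 5.286 servings and 0.767 servings → $3.56.
peanut butter + Greek yogurt with both tight: 5.802 servings and 0.9753 servings → $3.88.
chicken breast + Greek yogurt with both targets exact would need a negative amount; discard.
So the least-cost plan costs $3.00.

$3.00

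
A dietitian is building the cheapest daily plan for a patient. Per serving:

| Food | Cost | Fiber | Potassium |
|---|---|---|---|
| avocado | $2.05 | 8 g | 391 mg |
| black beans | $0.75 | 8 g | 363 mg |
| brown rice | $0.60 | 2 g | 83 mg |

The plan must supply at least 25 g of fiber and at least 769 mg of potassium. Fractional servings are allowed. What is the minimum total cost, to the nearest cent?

$2.34

An LP optimum is at a vertex; with two nutrient constraints at most two foods are used. Check each candidate.
avocado only: max(25/8, 769/391) = 3.125 servings → $6.41.
black beans only: max(25/8, 769/363) = 3.125 servings → $2.34.
brown rice only: max(25/2, 769/83) = 12.5 servings → $7.50.
avocado + black beans with both targets exact would need a negative amount; discard.
avocado + brown rice: intersection lies outside the first quadrant.
black beans + brown rice: intersection lies outside the first quadrant.
So the least-cost plan costs $2.34.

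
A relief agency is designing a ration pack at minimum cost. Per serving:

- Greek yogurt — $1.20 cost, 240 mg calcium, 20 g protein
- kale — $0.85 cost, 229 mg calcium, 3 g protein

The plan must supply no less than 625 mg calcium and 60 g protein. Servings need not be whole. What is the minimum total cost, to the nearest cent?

Compare the cost at each extreme point of the feasible region.
Greek yogurt only: max(625/240, 60/20) = 3 servings → $3.60.
kale only: max(625/229, 60/3) = 20 servings → $17.00.
Greek yogurt + kale with both targets exact would need a negative amount; discard.
The minimum over all feasible corners is $3.60.

$3.60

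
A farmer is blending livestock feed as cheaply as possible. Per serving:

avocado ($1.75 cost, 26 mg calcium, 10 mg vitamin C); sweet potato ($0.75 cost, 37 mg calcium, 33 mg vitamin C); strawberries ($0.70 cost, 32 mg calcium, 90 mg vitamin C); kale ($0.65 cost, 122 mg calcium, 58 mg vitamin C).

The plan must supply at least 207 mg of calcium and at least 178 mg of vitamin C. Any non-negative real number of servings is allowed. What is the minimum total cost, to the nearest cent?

$1.67

With two linear requirements the optimum uses one or two foods; enumerate the corners.
avocado only: max(207/26, 178/10) = 17.8 servings → $31.15.
sweet potato only: max(207/37, 178/33) = 5.595 servings → $4.20.
strawberries only: max(207/32, 178/90) = 6.469 servings → $4.53.
kale only: max(207/122, 178/58) = 3.069 servings → $1.99.
avocado + sweet potato with both tight: 0.502 servings and 5.242 servings → $4.81.
avocado + strawberries with both tight: 6.403 servings and 1.266 servings → $12.09.
avocado + kale: intersection lies outside the first quadrant.
sweet potato + strawberries: the both-tight solution has a negative serving — not a feasible corner.
sweet potato + kale with both tight: 5.165 servings and 0.1303 servings → $3.96.
strawberries + kale with both tight: 1.064 servings and 1.418 servings → $1.67.
The minimum over all feasible corners is $1.67.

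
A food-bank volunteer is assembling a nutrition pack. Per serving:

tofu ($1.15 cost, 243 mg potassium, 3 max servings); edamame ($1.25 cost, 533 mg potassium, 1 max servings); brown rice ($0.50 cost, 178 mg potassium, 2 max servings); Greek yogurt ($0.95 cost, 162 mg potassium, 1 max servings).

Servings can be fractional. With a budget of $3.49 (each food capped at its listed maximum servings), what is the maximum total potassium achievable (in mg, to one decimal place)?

Potassium per dollar: edamame 426.4, brown rice 356, tofu 211.3, Greek yogurt 170.5.
Take 1 serving of edamame: spends $1.25, +533.0 mg potassium (running total 533.0 mg).
Take 2 servings of brown rice: spends $1.00, +356.0 mg potassium (running total 889.0 mg).
Take 1.078 servings of tofu: spends $1.24, +262.0 mg potassium (running total 1151.0 mg).
Greedy by best ratio exhausts the cost allowance optimally: 1151.0 mg.

1151.0 mg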